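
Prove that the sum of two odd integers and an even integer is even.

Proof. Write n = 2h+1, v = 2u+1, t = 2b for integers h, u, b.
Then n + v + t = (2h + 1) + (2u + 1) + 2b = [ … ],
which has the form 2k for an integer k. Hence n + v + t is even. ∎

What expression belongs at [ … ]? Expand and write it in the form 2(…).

Expanding: (2h + 1) + (2u + 1) + 2b = 2b + 2h + 2u + 2.
Every term is even; pulling out the factor of 2 gives 2(b + h + u + 1).

2(b + h + u + 1)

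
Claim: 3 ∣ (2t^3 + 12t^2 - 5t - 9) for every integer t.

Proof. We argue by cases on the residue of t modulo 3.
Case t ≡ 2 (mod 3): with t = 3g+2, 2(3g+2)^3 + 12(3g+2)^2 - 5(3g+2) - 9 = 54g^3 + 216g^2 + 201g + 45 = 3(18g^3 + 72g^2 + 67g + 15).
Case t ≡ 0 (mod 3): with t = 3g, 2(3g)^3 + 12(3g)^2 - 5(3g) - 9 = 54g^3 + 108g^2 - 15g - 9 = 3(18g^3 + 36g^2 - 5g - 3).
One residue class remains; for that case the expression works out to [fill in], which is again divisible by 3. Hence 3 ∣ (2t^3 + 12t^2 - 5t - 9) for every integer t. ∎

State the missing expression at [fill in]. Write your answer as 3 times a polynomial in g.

3(18g^3 + 54g^2 + 25g)

The residues treated are {2, 0}, so the missing case is t ≡ 1 (mod 3); write t = 3g+1.
Then 2(3g+1)^3 + 12(3g+1)^2 - 5(3g+1) - 9 = 54g^3 + 162g^2 + 75g = 3(18g^3 + 54g^2 + 25g).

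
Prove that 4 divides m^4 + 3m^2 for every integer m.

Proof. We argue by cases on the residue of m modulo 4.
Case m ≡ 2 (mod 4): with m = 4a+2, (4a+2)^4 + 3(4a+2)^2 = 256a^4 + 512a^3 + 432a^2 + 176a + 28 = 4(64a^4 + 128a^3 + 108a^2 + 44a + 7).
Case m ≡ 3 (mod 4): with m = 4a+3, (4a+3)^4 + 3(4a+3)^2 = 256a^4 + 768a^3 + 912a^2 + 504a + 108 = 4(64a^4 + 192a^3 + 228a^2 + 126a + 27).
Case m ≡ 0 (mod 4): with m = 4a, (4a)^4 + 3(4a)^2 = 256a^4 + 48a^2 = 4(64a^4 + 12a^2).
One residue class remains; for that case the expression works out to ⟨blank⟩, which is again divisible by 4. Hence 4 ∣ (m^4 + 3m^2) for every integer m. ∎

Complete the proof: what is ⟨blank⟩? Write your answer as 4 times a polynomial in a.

4(64a^4 + 64a^3 + 36a^2 + 10a + 1)

Only m ≡ 1 (mod 4) is unaccounted for. Put m = 4a+1:
(4a+1)^4 + 3(4a+1)^2 expands to 256a^4 + 256a^3 + 144a^2 + 40a + 4,
and factoring out 4 leaves 4(64a^4 + 64a^3 + 36a^2 + 10a + 1).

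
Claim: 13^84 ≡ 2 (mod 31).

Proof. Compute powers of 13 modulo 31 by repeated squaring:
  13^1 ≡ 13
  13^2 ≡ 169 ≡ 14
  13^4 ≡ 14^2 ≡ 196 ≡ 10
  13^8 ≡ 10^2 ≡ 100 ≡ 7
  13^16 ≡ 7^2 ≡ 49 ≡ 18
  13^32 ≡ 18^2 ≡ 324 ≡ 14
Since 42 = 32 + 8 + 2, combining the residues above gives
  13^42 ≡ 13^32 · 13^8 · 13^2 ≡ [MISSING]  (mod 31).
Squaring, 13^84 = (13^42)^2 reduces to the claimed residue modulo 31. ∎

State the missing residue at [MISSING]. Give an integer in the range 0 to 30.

Multiply the listed residues: 14 · 7 · 14 = 98 → 1372.
Reducing modulo 31: 1372 = 44·31 + 8, so 13^42 ≡ 8.

8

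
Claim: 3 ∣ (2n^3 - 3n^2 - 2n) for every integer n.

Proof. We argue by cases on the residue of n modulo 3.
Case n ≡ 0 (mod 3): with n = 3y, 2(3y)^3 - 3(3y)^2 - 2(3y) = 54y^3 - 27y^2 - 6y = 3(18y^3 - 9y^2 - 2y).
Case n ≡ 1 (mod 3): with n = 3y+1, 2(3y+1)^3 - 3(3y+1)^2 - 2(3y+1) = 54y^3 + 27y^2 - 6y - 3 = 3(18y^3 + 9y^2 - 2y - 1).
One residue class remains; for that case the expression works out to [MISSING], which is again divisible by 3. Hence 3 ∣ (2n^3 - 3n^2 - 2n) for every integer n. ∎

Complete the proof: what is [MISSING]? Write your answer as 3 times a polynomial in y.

3(18y^3 + 27y^2 + 10y)

Only n ≡ 2 (mod 3) is unaccounted for. Put n = 3y+2:
2(3y+2)^3 - 3(3y+2)^2 - 2(3y+2) expands to 54y^3 + 81y^2 + 30y,
and factoring out 3 leaves 3(18y^3 + 27y^2 + 10y).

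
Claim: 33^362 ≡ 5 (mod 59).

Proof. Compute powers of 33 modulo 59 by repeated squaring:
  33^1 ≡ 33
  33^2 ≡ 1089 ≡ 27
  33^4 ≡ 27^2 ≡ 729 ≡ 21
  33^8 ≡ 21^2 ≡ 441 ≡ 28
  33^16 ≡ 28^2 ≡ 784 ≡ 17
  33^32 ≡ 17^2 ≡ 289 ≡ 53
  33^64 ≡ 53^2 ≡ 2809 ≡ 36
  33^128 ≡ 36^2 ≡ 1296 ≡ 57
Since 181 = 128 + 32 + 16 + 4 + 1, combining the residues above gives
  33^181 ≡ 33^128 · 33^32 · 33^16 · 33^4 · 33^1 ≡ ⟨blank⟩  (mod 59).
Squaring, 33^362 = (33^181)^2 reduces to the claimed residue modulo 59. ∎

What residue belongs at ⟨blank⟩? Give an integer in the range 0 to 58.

8

33^128 · 33^32 · 33^16 · 33^4 · 33^1 ≡ 57 · 53 · 17 · 21 · 33 = 35590401.
35590401 mod 59 = 8, so 33^181 ≡ 8 (mod 59).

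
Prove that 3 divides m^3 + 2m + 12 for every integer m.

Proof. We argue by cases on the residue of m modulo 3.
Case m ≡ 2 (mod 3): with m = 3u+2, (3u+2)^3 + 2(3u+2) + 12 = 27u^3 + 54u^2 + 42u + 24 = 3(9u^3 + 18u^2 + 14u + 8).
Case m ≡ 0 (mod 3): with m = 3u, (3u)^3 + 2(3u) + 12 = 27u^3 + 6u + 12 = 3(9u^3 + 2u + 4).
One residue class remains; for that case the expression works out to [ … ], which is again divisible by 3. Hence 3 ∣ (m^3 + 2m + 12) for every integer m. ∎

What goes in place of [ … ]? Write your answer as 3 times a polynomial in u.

3(9u^3 + 9u^2 + 5u + 5)

Only m ≡ 1 (mod 3) is unaccounted for. Put m = 3u+1:
(3u+1)^3 + 2(3u+1) + 12 expands to 27u^3 + 27u^2 + 15u + 15,
and factoring out 3 leaves 3(9u^3 + 9u^2 + 5u + 5).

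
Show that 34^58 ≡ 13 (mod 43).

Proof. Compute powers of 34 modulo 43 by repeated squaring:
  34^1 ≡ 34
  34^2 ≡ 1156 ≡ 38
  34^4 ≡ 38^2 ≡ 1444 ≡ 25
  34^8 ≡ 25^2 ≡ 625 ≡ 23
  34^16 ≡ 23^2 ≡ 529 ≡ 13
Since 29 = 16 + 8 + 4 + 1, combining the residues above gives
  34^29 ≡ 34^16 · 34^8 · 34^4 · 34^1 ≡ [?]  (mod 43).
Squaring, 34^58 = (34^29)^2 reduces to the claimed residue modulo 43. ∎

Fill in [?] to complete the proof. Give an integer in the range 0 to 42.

Multiply the listed residues: 13 · 23 · 25 · 34 = 299 → 7475 → 254150.
Reducing modulo 43: 254150 = 5910·43 + 20, so 34^29 ≡ 20.

20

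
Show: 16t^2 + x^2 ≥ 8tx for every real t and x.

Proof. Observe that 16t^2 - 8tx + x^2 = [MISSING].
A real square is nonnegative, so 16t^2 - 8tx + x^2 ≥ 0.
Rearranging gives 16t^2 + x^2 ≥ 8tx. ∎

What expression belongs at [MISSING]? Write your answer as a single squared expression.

16t^2 - 8tx + x^2 is a perfect-square trinomial: the outer terms are (4t)^2 and (x)^2, and the cross term is -2·4t·x.
So 16t^2 - 8tx + x^2 = (4t - x)^2 ≥ 0.

(4t - x)^2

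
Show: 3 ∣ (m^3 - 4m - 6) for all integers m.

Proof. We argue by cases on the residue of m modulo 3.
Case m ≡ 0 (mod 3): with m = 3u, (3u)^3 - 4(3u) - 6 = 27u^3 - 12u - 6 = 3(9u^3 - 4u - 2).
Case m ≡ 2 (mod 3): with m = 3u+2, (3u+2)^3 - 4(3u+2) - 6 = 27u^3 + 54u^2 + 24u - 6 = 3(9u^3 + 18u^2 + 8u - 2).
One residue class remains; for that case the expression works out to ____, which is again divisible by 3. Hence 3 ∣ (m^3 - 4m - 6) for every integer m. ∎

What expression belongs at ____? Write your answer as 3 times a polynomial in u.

Only m ≡ 1 (mod 3) is unaccounted for. Put m = 3u+1:
(3u+1)^3 - 4(3u+1) - 6 expands to 27u^3 + 27u^2 - 3u - 9,
and factoring out 3 leaves 3(9u^3 + 9u^2 - u - 3).

3(9u^3 + 9u^2 - u - 3)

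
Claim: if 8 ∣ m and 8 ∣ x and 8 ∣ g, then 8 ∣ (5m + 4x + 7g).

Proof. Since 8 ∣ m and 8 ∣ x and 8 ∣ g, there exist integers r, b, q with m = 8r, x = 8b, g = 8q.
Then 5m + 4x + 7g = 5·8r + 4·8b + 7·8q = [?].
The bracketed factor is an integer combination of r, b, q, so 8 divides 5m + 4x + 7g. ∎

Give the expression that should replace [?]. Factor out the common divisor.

Pull the common 8 out of every term: 5·8r + 4·8b + 7·8q = 8(4b + 7q + 5r).
4b + 7q + 5r is an integer, which exhibits the divisibility.

8(4b + 7q + 5r)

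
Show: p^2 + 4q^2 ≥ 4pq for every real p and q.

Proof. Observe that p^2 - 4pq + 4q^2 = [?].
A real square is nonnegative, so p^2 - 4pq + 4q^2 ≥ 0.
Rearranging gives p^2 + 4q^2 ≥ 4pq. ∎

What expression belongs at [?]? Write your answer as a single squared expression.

(p - 2q)^2

The leading and trailing coefficients are 1^2 and 2^2, and 4 = 2·1·2, so the trinomial is (p - 2q)^2.
Hence p^2 - 4pq + 4q^2 ≥ 0.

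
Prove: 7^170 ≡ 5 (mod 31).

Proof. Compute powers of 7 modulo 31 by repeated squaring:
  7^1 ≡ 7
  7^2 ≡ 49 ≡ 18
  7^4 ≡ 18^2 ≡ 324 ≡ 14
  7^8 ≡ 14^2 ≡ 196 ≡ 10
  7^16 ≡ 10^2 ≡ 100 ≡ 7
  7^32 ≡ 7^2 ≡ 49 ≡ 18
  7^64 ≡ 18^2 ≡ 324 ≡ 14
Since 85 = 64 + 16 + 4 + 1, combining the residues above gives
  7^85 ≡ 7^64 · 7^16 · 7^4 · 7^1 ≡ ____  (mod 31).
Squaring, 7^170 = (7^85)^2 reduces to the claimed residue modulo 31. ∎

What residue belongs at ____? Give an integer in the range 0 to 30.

25

Multiply the listed residues: 14 · 7 · 14 · 7 = 98 → 1372 → 9604.
Reducing modulo 31: 9604 = 309·31 + 25, so 7^85 ≡ 25.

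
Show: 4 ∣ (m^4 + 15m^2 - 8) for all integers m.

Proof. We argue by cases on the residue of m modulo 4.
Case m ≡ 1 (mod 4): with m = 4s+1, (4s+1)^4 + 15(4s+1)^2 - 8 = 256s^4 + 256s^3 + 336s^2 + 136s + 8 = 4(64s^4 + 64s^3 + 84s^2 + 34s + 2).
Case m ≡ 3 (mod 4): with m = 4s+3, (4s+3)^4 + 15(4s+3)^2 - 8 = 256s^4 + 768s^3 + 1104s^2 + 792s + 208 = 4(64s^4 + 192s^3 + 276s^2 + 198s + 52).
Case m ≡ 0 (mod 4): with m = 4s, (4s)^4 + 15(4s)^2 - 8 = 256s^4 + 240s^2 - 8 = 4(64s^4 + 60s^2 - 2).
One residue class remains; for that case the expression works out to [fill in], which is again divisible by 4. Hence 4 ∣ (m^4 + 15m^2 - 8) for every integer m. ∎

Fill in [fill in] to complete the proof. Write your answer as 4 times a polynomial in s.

The residues treated are {1, 3, 0}, so the missing case is m ≡ 2 (mod 4); write m = 4s+2.
Then (4s+2)^4 + 15(4s+2)^2 - 8 = 256s^4 + 512s^3 + 624s^2 + 368s + 68 = 4(64s^4 + 128s^3 + 156s^2 + 92s + 17).

4(64s^4 + 128s^3 + 156s^2 + 92s + 17)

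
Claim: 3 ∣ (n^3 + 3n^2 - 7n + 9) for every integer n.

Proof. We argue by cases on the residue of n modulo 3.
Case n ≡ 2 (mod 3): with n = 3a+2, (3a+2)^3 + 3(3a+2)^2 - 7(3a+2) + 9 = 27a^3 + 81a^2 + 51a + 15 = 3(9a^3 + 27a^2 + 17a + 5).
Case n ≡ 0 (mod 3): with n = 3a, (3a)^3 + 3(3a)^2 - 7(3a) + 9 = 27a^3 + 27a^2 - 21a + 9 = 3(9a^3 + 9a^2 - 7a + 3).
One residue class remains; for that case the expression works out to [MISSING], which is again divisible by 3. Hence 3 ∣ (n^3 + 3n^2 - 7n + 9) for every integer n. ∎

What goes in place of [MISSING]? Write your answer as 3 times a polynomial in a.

3(9a^3 + 18a^2 + 2a + 2)

The residues treated are {2, 0}, so the missing case is n ≡ 1 (mod 3); write n = 3a+1.
Then (3a+1)^3 + 3(3a+1)^2 - 7(3a+1) + 9 = 27a^3 + 54a^2 + 6a + 6 = 3(9a^3 + 18a^2 + 2a + 2).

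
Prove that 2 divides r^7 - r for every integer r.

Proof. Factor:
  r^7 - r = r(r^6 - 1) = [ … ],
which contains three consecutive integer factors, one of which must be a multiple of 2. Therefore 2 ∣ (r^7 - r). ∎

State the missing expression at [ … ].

(r - 1)r(r + 1)(r^4 + r^2 + 1)

r^6 - 1 = (r^2 - 1)(r^4 + r^2 + 1), and r^2 - 1 = (r-1)(r+1).
So r(r^6 - 1) = (r - 1)r(r + 1)(r^4 + r^2 + 1).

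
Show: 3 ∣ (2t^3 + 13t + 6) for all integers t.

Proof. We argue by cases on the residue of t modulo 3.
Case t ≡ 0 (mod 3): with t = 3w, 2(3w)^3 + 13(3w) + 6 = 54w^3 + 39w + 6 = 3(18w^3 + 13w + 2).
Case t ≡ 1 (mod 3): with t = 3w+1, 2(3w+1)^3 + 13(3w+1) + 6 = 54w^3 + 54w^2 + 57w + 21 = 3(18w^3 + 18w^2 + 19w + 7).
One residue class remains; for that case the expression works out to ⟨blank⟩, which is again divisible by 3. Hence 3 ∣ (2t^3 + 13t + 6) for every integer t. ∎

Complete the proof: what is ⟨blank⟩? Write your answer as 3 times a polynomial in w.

The residues treated are {0, 1}, so the missing case is t ≡ 2 (mod 3); write t = 3w+2.
Then 2(3w+2)^3 + 13(3w+2) + 6 = 54w^3 + 108w^2 + 111w + 48 = 3(18w^3 + 36w^2 + 37w + 16).

3(18w^3 + 36w^2 + 37w + 16)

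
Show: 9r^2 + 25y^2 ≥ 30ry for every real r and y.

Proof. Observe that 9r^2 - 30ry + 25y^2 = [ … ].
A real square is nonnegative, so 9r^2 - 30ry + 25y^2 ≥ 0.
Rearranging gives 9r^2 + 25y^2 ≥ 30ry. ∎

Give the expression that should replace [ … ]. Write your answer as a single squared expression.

(3r - 5y)^2

The leading and trailing coefficients are 3^2 and 5^2, and 30 = 2·3·5, so the trinomial is (3r - 5y)^2.
Hence 9r^2 - 30ry + 25y^2 ≥ 0.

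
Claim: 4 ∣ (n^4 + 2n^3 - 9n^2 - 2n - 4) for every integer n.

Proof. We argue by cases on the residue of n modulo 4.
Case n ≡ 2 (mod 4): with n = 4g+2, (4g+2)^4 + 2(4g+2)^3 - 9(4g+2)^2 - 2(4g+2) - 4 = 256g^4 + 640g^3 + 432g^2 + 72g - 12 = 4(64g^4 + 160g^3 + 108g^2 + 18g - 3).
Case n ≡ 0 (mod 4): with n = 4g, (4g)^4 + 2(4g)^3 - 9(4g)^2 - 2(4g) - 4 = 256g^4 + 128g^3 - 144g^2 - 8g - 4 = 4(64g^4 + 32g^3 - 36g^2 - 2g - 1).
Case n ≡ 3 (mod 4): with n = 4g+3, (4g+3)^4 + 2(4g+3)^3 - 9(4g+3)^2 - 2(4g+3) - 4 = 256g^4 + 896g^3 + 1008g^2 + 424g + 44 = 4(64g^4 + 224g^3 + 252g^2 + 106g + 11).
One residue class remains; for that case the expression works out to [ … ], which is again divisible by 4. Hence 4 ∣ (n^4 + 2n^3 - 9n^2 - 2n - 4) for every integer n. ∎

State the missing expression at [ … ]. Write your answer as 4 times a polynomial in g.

4(64g^4 + 96g^3 + 12g^2 - 10g - 3)

The residues treated are {2, 0, 3}, so the missing case is n ≡ 1 (mod 4); write n = 4g+1.
Then (4g+1)^4 + 2(4g+1)^3 - 9(4g+1)^2 - 2(4g+1) - 4 = 256g^4 + 384g^3 + 48g^2 - 40g - 12 = 4(64g^4 + 96g^3 + 12g^2 - 10g - 3).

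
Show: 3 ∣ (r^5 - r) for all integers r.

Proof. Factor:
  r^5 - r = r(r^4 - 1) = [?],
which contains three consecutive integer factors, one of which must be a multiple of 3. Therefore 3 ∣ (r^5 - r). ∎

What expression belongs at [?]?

r^4 - 1 = (r^2 - 1)(r^2 + 1), and r^2 - 1 = (r-1)(r+1).
So r(r^4 - 1) = (r - 1)r(r + 1)(r^2 + 1).

(r - 1)r(r + 1)(r^2 + 1)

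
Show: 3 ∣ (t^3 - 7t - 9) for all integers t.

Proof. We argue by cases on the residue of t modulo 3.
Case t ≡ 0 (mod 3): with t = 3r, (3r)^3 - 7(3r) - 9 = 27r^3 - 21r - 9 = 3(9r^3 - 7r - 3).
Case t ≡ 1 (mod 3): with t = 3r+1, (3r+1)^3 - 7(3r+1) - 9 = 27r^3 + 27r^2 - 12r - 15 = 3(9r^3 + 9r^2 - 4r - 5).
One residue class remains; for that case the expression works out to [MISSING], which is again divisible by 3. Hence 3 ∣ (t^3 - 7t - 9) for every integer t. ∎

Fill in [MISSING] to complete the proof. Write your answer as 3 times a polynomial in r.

Only t ≡ 2 (mod 3) is unaccounted for. Put t = 3r+2:
(3r+2)^3 - 7(3r+2) - 9 expands to 27r^3 + 54r^2 + 15r - 15,
and factoring out 3 leaves 3(9r^3 + 18r^2 + 5r - 5).

3(9r^3 + 18r^2 + 5r - 5)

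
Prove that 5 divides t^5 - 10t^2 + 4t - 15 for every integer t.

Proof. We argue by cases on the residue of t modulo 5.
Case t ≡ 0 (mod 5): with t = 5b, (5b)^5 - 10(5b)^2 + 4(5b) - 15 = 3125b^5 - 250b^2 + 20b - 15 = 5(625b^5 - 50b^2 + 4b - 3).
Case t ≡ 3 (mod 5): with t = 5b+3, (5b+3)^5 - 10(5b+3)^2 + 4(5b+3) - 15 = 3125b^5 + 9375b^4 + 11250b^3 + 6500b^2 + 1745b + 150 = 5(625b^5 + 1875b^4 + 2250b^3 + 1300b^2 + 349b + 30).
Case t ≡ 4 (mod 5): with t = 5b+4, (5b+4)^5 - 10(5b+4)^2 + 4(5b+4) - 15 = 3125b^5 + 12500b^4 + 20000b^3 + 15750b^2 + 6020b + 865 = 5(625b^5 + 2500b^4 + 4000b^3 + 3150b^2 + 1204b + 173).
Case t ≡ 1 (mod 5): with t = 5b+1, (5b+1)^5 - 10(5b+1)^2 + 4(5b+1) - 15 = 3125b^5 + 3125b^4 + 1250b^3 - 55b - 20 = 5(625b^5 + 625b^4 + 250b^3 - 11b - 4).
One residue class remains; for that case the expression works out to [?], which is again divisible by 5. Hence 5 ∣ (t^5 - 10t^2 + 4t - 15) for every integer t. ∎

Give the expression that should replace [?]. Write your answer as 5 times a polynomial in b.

The residues treated are {0, 3, 4, 1}, so the missing case is t ≡ 2 (mod 5); write t = 5b+2.
Then (5b+2)^5 - 10(5b+2)^2 + 4(5b+2) - 15 = 3125b^5 + 6250b^4 + 5000b^3 + 1750b^2 + 220b - 15 = 5(625b^5 + 1250b^4 + 1000b^3 + 350b^2 + 44b - 3).

5(625b^5 + 1250b^4 + 1000b^3 + 350b^2 + 44b - 3)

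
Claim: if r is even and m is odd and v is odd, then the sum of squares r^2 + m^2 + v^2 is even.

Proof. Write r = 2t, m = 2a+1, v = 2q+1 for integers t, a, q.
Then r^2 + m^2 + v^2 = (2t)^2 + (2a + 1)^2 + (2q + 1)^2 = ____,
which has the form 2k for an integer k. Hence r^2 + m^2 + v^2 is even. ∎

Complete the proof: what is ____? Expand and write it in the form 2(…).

Expanding: (2t)^2 + (2a + 1)^2 + (2q + 1)^2 = 4a^2 + 4a + 4q^2 + 4q + 4t^2 + 2.
Every term is even; pulling out the factor of 2 gives 2(2a^2 + 2a + 2q^2 + 2q + 2t^2 + 1).

2(2a^2 + 2a + 2q^2 + 2q + 2t^2 + 1)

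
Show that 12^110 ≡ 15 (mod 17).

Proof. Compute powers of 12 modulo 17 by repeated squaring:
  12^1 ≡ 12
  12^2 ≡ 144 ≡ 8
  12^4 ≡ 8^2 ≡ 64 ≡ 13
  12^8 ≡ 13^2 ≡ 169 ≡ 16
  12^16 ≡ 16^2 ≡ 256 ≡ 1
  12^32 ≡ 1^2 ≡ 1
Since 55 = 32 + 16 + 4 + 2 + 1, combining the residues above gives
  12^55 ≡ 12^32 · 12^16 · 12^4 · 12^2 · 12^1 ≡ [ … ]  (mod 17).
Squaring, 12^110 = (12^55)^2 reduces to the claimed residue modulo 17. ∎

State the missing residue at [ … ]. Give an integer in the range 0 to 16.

Multiply the listed residues: 1 · 1 · 13 · 8 · 12 = 1 → 13 → 104 → 1248.
Reducing modulo 17: 1248 = 73·17 + 7, so 12^55 ≡ 7.

7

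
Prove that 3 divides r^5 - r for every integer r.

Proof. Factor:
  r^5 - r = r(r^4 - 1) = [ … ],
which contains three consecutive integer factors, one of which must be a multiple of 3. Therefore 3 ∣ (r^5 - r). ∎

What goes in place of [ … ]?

(r - 1)r(r + 1)(r^2 + 1)

r^4 - 1 = (r^2 - 1)(r^2 + 1), and r^2 - 1 = (r-1)(r+1).
So r(r^4 - 1) = (r - 1)r(r + 1)(r^2 + 1).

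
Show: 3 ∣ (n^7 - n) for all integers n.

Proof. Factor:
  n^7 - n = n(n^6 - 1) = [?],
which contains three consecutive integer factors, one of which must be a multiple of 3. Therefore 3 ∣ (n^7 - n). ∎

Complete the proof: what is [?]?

n^6 - 1 = (n^2 - 1)(n^4 + n^2 + 1), and n^2 - 1 = (n-1)(n+1).
So n(n^6 - 1) = (n - 1)n(n + 1)(n^4 + n^2 + 1).

(n - 1)n(n + 1)(n^4 + n^2 + 1)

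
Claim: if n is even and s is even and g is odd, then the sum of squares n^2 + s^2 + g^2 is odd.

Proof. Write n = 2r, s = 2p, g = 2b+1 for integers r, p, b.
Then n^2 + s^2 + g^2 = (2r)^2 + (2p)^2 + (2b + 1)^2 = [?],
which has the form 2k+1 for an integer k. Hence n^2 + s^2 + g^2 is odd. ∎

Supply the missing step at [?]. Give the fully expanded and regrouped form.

2(2b^2 + 2b + 2p^2 + 2r^2) + 1

Expanding: (2r)^2 + (2p)^2 + (2b + 1)^2 = 4b^2 + 4b + 4p^2 + 4r^2 + 1.
Every term except the constant is even, so this is 2(2b^2 + 2b + 2p^2 + 2r^2) + 1,
and 2b^2 + 2b + 2p^2 + 2r^2 ∈ ℤ gives the required form.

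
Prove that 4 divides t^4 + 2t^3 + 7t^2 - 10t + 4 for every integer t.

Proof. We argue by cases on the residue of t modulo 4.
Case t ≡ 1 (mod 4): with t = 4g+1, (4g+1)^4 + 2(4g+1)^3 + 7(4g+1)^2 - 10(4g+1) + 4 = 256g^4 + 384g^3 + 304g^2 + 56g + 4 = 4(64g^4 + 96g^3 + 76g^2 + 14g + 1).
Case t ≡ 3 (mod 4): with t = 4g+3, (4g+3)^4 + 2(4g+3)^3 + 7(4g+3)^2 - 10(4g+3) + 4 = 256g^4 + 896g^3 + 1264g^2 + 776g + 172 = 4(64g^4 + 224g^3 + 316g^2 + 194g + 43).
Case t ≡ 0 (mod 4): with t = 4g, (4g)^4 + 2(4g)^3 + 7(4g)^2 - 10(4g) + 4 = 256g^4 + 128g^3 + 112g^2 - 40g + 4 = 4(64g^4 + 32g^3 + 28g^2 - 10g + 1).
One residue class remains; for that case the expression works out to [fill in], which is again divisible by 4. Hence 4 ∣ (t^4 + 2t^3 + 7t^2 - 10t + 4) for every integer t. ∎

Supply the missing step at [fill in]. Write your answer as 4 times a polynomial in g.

Only t ≡ 2 (mod 4) is unaccounted for. Put t = 4g+2:
(4g+2)^4 + 2(4g+2)^3 + 7(4g+2)^2 - 10(4g+2) + 4 expands to 256g^4 + 640g^3 + 688g^2 + 296g + 44,
and factoring out 4 leaves 4(64g^4 + 160g^3 + 172g^2 + 74g + 11).

4(64g^4 + 160g^3 + 172g^2 + 74g + 11)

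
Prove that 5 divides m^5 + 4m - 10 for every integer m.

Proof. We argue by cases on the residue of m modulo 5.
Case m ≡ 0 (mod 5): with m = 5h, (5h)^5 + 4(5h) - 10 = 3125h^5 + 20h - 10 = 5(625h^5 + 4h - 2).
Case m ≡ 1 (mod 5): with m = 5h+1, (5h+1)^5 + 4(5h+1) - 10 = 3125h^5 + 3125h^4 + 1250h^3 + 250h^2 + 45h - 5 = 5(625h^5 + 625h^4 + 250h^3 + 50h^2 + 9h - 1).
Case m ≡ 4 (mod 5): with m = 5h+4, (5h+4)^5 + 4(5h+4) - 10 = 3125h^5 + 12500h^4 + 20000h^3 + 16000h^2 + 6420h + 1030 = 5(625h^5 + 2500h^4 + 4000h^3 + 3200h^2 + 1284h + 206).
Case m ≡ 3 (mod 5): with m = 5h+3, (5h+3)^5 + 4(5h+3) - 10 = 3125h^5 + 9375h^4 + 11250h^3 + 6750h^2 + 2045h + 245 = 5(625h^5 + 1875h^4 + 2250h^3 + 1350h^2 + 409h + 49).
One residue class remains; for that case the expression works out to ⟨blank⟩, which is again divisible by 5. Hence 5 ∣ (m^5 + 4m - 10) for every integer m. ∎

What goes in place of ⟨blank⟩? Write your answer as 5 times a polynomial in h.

5(625h^5 + 1250h^4 + 1000h^3 + 400h^2 + 84h + 6)

Only m ≡ 2 (mod 5) is unaccounted for. Put m = 5h+2:
(5h+2)^5 + 4(5h+2) - 10 expands to 3125h^5 + 6250h^4 + 5000h^3 + 2000h^2 + 420h + 30,
and factoring out 5 leaves 5(625h^5 + 1250h^4 + 1000h^3 + 400h^2 + 84h + 6).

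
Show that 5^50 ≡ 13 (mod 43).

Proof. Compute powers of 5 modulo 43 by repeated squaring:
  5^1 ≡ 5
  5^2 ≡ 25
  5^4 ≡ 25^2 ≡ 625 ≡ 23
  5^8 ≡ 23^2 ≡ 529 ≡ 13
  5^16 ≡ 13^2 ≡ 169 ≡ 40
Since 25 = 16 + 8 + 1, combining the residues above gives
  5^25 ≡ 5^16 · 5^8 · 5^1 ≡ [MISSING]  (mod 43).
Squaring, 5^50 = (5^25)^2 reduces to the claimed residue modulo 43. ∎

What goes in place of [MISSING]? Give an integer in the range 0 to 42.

20

Multiply the listed residues: 40 · 13 · 5 = 520 → 2600.
Reducing modulo 43: 2600 = 60·43 + 20, so 5^25 ≡ 20.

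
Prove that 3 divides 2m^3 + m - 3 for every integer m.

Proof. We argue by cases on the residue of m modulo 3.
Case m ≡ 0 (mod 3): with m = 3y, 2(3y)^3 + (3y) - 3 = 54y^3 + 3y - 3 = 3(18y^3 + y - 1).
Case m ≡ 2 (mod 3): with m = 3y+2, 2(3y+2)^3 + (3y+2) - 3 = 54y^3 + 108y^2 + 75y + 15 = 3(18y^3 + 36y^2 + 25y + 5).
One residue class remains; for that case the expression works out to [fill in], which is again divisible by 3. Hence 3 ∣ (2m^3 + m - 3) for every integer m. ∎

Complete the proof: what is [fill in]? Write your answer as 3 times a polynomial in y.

Only m ≡ 1 (mod 3) is unaccounted for. Put m = 3y+1:
2(3y+1)^3 + (3y+1) - 3 expands to 54y^3 + 54y^2 + 21y,
and factoring out 3 leaves 3(18y^3 + 18y^2 + 7y).

3(18y^3 + 18y^2 + 7y)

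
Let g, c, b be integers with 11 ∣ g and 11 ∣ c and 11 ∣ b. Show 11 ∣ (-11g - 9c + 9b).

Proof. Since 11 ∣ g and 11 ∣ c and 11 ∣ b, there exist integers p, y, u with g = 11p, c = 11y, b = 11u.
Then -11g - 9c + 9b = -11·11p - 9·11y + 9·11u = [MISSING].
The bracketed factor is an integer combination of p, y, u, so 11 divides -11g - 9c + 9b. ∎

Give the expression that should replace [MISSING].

11(-11p + 9u - 9y)

Pull the common 11 out of every term: -11·11p - 9·11y + 9·11u = 11(-11p + 9u - 9y).
-11p + 9u - 9y is an integer, which exhibits the divisibility.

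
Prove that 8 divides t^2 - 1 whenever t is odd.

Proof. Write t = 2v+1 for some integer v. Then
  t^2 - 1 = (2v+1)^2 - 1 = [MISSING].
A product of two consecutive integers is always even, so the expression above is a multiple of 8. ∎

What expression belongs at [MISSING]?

4v(v + 1)

(2v+1)^2 - 1 = 4v^2 + 4v + 1 - 1 = 4v^2 + 4v = 4v(v+1).
Since v and v+1 are consecutive, v(v+1) is even, and 4·(even) is a multiple of 8.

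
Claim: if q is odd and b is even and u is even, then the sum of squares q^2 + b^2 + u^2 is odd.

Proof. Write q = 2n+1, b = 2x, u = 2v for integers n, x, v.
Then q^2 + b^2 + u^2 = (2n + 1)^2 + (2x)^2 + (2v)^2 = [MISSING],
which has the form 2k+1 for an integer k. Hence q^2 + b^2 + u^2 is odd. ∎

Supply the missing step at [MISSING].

(2n + 1)^2 + (2x)^2 + (2v)^2 = 4n^2 + 4n + 4v^2 + 4x^2 + 1
= 2(2n^2 + 2n + 2v^2 + 2x^2) + 1.
Since 2n^2 + 2n + 2v^2 + 2x^2 is an integer, the sum of squares is of the form 2k+1 for an integer k.

2(2n^2 + 2n + 2v^2 + 2x^2) + 1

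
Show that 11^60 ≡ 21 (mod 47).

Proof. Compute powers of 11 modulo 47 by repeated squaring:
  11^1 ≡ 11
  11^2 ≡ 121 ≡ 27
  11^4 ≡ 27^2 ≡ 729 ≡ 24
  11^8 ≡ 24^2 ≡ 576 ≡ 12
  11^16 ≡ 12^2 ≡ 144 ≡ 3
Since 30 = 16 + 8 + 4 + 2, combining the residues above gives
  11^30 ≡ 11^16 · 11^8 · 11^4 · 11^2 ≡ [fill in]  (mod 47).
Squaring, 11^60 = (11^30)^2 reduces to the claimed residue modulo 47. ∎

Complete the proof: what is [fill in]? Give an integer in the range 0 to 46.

Multiply the listed residues: 3 · 12 · 24 · 27 = 36 → 864 → 23328.
Reducing modulo 47: 23328 = 496·47 + 16, so 11^30 ≡ 16.

16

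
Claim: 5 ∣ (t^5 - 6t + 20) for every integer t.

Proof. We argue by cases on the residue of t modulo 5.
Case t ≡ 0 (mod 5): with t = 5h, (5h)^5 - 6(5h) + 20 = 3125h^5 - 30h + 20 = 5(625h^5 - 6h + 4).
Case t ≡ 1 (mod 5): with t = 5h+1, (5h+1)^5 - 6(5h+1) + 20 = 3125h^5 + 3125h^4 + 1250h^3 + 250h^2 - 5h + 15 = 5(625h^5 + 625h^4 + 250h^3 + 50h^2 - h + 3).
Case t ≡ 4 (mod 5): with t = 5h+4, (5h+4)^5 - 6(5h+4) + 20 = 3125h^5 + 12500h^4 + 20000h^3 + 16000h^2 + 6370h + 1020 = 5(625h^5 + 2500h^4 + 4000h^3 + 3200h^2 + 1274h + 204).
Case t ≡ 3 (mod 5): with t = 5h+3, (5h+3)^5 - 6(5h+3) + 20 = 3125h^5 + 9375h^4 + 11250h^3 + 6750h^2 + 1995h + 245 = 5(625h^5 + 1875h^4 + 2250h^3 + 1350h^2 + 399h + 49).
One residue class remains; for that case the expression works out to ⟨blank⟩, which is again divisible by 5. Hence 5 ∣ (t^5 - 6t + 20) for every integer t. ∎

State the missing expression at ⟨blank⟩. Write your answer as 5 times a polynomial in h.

Only t ≡ 2 (mod 5) is unaccounted for. Put t = 5h+2:
(5h+2)^5 - 6(5h+2) + 20 expands to 3125h^5 + 6250h^4 + 5000h^3 + 2000h^2 + 370h + 40,
and factoring out 5 leaves 5(625h^5 + 1250h^4 + 1000h^3 + 400h^2 + 74h + 8).

5(625h^5 + 1250h^4 + 1000h^3 + 400h^2 + 74h + 8)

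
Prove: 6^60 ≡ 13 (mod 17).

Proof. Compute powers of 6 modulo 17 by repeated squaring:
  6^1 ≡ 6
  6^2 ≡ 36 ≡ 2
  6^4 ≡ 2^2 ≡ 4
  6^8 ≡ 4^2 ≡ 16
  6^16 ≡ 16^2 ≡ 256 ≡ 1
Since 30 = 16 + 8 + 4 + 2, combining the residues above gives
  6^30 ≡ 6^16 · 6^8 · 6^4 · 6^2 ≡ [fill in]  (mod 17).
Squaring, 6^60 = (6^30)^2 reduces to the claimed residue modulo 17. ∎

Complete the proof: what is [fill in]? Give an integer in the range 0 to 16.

9

6^16 · 6^8 · 6^4 · 6^2 ≡ 1 · 16 · 4 · 2 = 128.
128 mod 17 = 9, so 6^30 ≡ 9 (mod 17).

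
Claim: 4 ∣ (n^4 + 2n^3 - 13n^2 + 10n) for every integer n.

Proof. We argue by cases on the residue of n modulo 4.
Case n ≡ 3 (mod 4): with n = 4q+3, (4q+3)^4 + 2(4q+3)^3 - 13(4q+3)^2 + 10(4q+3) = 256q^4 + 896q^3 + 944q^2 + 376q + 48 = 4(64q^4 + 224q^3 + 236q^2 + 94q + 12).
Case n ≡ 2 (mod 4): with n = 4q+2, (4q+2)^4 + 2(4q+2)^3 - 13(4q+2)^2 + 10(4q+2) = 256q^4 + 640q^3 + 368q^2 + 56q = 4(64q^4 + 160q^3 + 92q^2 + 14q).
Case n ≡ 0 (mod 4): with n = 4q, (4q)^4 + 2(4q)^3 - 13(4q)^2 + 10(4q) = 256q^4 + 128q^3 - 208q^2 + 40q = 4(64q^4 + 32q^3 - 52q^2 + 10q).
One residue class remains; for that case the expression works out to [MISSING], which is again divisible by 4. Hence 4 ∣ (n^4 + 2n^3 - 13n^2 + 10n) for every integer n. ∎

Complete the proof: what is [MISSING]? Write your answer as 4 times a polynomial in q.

4(64q^4 + 96q^3 - 4q^2 - 6q)

The residues treated are {3, 2, 0}, so the missing case is n ≡ 1 (mod 4); write n = 4q+1.
Then (4q+1)^4 + 2(4q+1)^3 - 13(4q+1)^2 + 10(4q+1) = 256q^4 + 384q^3 - 16q^2 - 24q = 4(64q^4 + 96q^3 - 4q^2 - 6q).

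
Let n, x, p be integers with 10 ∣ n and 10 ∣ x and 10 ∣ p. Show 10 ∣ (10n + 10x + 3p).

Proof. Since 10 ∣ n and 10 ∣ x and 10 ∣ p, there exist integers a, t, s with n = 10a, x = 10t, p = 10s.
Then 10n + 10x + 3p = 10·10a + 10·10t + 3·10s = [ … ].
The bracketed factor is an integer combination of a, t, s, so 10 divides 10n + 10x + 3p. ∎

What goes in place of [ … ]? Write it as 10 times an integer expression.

10(10a + 3s + 10t)

Each term has a factor of 10: 10·10a + 10·10t + 3·10s = 10·(10a + 3s + 10t).
Since 10a + 3s + 10t is an integer, 10 ∣ (10n + 10x + 3p).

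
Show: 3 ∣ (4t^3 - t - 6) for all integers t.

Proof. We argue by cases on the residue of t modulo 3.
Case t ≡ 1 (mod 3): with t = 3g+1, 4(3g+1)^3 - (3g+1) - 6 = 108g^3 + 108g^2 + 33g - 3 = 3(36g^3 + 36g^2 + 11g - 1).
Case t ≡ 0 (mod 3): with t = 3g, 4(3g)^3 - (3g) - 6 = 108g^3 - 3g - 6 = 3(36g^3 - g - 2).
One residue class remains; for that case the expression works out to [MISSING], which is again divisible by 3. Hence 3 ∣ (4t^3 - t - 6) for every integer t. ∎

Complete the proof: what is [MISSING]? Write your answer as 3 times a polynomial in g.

3(36g^3 + 72g^2 + 47g + 8)

Only t ≡ 2 (mod 3) is unaccounted for. Put t = 3g+2:
4(3g+2)^3 - (3g+2) - 6 expands to 108g^3 + 216g^2 + 141g + 24,
and factoring out 3 leaves 3(36g^3 + 72g^2 + 47g + 8).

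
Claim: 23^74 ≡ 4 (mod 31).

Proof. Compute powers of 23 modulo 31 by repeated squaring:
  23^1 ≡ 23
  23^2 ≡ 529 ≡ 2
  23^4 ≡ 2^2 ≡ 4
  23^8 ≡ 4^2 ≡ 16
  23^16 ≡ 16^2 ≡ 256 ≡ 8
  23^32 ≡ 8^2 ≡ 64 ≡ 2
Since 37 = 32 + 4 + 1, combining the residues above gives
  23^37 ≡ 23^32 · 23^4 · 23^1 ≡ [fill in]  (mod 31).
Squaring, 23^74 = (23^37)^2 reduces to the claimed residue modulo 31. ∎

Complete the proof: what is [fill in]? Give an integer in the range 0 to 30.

Multiply the listed residues: 2 · 4 · 23 = 8 → 184.
Reducing modulo 31: 184 = 5·31 + 29, so 23^37 ≡ 29.

29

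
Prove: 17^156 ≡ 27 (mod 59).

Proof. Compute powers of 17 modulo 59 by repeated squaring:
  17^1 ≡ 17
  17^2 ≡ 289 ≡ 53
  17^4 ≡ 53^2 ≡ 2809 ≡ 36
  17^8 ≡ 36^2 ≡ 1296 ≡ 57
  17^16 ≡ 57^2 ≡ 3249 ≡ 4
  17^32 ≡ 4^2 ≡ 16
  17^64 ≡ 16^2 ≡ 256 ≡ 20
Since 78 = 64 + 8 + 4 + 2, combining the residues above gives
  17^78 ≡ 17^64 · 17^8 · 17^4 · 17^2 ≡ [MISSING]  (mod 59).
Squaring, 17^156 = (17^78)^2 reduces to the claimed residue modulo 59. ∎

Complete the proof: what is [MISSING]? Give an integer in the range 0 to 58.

17^64 · 17^8 · 17^4 · 17^2 ≡ 20 · 57 · 36 · 53 = 2175120.
2175120 mod 59 = 26, so 17^78 ≡ 26 (mod 59).

26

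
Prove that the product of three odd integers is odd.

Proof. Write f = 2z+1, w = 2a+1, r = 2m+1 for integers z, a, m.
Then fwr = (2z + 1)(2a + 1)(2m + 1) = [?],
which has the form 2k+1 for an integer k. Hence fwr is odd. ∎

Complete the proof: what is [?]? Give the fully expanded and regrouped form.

2(4amz + 2am + 2az + a + 2mz + m + z) + 1

(2z + 1)(2a + 1)(2m + 1) = 8amz + 4am + 4az + 2a + 4mz + 2m + 2z + 1
= 2(4amz + 2am + 2az + a + 2mz + m + z) + 1.
Since 4amz + 2am + 2az + a + 2mz + m + z is an integer, the product is of the form 2k+1 for an integer k.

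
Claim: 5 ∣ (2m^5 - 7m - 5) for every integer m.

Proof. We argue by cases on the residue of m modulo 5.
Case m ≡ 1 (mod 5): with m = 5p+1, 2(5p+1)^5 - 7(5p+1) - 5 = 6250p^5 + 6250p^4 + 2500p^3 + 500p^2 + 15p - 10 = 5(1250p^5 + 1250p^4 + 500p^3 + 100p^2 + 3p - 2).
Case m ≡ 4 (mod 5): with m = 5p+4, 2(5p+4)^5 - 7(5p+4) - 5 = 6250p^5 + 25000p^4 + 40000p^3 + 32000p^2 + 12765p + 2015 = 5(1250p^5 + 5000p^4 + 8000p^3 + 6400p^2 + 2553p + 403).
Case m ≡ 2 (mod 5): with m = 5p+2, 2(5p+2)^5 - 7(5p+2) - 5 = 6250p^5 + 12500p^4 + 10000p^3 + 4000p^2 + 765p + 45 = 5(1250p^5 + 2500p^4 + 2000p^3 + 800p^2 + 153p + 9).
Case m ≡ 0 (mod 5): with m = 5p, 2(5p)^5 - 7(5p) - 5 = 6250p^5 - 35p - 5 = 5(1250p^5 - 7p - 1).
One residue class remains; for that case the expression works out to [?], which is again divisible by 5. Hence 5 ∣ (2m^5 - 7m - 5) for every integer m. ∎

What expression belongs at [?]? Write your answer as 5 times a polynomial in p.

5(1250p^5 + 3750p^4 + 4500p^3 + 2700p^2 + 803p + 92)

The residues treated are {1, 4, 2, 0}, so the missing case is m ≡ 3 (mod 5); write m = 5p+3.
Then 2(5p+3)^5 - 7(5p+3) - 5 = 6250p^5 + 18750p^4 + 22500p^3 + 13500p^2 + 4015p + 460 = 5(1250p^5 + 3750p^4 + 4500p^3 + 2700p^2 + 803p + 92).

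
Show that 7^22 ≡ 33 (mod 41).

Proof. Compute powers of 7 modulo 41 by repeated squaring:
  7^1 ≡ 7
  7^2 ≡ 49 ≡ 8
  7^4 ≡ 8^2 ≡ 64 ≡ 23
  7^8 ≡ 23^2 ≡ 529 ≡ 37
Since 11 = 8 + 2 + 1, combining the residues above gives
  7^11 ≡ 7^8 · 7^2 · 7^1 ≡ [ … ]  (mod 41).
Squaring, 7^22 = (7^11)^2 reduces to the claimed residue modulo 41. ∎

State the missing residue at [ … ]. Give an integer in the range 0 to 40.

7^8 · 7^2 · 7^1 ≡ 37 · 8 · 7 = 2072.
2072 mod 41 = 22, so 7^11 ≡ 22 (mod 41).

22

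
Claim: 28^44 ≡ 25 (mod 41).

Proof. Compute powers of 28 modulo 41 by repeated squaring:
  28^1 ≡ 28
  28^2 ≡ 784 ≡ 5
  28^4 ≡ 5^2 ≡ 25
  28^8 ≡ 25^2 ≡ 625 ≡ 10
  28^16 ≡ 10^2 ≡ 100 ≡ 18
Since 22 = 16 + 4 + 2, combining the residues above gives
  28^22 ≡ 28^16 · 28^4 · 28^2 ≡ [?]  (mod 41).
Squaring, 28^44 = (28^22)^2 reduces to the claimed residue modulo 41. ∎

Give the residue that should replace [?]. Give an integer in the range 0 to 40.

36

Multiply the listed residues: 18 · 25 · 5 = 450 → 2250.
Reducing modulo 41: 2250 = 54·41 + 36, so 28^22 ≡ 36.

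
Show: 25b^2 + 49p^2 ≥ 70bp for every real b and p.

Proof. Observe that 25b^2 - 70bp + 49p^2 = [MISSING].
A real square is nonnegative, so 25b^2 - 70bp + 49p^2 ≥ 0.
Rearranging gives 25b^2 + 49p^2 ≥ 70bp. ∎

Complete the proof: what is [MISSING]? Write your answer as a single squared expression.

(5b - 7p)^2

The leading and trailing coefficients are 5^2 and 7^2, and 70 = 2·5·7, so the trinomial is (5b - 7p)^2.
Hence 25b^2 - 70bp + 49p^2 ≥ 0.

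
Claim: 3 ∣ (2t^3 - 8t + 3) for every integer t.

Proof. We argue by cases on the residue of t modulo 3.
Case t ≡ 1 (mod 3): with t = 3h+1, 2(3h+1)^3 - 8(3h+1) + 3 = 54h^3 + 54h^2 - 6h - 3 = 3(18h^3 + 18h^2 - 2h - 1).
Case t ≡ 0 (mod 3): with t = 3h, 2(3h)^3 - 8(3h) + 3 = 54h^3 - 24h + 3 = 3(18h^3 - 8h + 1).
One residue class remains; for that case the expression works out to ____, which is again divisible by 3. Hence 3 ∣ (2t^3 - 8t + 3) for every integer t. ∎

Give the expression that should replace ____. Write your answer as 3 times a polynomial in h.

The residues treated are {1, 0}, so the missing case is t ≡ 2 (mod 3); write t = 3h+2.
Then 2(3h+2)^3 - 8(3h+2) + 3 = 54h^3 + 108h^2 + 48h + 3 = 3(18h^3 + 36h^2 + 16h + 1).

3(18h^3 + 36h^2 + 16h + 1)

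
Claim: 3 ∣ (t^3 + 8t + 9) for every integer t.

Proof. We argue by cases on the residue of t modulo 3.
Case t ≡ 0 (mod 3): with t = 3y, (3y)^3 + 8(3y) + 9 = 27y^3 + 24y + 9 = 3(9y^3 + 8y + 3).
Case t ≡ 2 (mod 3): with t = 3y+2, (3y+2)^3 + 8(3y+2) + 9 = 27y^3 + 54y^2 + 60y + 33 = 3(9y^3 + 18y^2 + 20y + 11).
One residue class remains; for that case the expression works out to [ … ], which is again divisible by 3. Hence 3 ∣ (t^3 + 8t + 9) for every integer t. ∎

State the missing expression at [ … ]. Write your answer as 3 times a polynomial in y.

The residues treated are {0, 2}, so the missing case is t ≡ 1 (mod 3); write t = 3y+1.
Then (3y+1)^3 + 8(3y+1) + 9 = 27y^3 + 27y^2 + 33y + 18 = 3(9y^3 + 9y^2 + 11y + 6).

3(9y^3 + 9y^2 + 11y + 6)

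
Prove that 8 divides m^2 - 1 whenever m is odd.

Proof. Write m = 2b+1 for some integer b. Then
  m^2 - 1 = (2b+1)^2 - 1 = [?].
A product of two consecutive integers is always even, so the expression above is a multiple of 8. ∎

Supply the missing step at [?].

4b(b + 1)

(2b+1)^2 - 1 = 4b^2 + 4b + 1 - 1 = 4b^2 + 4b = 4b(b+1).
Since b and b+1 are consecutive, b(b+1) is even, and 4·(even) is a multiple of 8.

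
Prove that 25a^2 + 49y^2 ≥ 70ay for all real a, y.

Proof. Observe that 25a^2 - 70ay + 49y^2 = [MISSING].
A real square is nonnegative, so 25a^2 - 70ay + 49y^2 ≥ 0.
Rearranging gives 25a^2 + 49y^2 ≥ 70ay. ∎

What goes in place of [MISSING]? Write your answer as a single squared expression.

The leading and trailing coefficients are 5^2 and 7^2, and 70 = 2·5·7, so the trinomial is (5a - 7y)^2.
Hence 25a^2 - 70ay + 49y^2 ≥ 0.

(5a - 7y)^2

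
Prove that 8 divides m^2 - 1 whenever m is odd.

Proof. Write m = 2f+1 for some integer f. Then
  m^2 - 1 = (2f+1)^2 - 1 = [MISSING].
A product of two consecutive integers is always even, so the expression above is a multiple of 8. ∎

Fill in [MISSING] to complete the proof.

(2f+1)^2 - 1 = 4f^2 + 4f + 1 - 1 = 4f^2 + 4f = 4f(f+1).
Since f and f+1 are consecutive, f(f+1) is even, and 4·(even) is a multiple of 8.

4f(f + 1)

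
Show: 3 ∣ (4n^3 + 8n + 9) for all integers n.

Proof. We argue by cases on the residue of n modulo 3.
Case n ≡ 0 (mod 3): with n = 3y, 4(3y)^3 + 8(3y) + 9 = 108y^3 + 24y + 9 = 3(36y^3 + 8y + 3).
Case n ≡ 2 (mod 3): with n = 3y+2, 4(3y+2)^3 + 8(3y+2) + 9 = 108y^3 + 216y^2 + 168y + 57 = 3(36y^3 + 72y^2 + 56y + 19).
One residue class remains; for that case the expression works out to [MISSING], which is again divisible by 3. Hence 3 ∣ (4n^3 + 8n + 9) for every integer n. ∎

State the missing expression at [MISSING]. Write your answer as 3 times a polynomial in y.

3(36y^3 + 36y^2 + 20y + 7)

Only n ≡ 1 (mod 3) is unaccounted for. Put n = 3y+1:
4(3y+1)^3 + 8(3y+1) + 9 expands to 108y^3 + 108y^2 + 60y + 21,
and factoring out 3 leaves 3(36y^3 + 36y^2 + 20y + 7).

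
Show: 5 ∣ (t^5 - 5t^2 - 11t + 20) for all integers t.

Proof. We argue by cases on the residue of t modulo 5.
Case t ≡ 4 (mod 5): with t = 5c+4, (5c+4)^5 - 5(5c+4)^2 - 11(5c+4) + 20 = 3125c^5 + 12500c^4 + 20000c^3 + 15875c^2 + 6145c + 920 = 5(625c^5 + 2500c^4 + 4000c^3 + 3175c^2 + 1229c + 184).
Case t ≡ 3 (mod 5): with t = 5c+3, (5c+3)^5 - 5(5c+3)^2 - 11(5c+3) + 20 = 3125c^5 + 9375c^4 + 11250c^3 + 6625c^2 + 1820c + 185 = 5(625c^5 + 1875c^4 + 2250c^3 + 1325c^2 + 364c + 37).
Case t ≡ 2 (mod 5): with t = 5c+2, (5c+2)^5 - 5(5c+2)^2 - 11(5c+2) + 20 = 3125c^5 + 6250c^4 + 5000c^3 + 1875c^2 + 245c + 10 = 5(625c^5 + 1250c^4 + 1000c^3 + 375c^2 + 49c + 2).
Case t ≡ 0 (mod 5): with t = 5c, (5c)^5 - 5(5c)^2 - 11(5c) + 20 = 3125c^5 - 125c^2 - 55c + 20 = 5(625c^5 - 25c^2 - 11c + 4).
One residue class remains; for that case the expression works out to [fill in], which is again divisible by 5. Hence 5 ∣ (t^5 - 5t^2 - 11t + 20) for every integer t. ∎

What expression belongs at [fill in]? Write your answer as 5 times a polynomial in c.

Only t ≡ 1 (mod 5) is unaccounted for. Put t = 5c+1:
(5c+1)^5 - 5(5c+1)^2 - 11(5c+1) + 20 expands to 3125c^5 + 3125c^4 + 1250c^3 + 125c^2 - 80c + 5,
and factoring out 5 leaves 5(625c^5 + 625c^4 + 250c^3 + 25c^2 - 16c + 1).

5(625c^5 + 625c^4 + 250c^3 + 25c^2 - 16c + 1)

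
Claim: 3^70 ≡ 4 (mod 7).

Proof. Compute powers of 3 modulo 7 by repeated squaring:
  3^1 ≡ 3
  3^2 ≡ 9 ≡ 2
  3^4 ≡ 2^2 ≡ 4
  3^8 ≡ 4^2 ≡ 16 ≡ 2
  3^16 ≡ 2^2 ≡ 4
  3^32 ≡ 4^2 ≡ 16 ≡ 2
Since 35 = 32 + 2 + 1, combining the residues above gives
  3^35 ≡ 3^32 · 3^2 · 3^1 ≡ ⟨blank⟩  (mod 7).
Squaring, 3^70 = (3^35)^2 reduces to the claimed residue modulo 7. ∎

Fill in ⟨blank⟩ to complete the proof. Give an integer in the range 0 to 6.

5

Multiply the listed residues: 2 · 2 · 3 = 4 → 12.
Reducing modulo 7: 12 = 1·7 + 5, so 3^35 ≡ 5.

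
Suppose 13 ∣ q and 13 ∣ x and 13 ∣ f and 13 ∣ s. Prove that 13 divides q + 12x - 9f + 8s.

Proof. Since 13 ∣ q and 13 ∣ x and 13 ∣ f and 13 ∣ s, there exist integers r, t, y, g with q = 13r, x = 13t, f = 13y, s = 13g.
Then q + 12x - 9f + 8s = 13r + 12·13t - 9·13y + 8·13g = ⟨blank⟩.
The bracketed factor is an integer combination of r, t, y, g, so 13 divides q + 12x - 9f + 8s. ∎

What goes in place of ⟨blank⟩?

13(8g + r + 12t - 9y)

Each term has a factor of 13: 13r + 12·13t - 9·13y + 8·13g = 13·(8g + r + 12t - 9y).
Since 8g + r + 12t - 9y is an integer, 13 ∣ (q + 12x - 9f + 8s).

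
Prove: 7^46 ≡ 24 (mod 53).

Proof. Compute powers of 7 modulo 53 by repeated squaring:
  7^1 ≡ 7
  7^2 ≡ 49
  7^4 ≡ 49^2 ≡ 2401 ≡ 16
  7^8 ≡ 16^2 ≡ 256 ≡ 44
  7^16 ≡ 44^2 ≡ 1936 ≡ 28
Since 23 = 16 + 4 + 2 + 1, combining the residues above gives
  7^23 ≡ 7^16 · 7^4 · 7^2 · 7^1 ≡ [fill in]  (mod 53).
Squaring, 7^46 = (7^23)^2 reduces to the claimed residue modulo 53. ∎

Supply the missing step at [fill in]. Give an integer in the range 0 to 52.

17

Multiply the listed residues: 28 · 16 · 49 · 7 = 448 → 21952 → 153664.
Reducing modulo 53: 153664 = 2899·53 + 17, so 7^23 ≡ 17.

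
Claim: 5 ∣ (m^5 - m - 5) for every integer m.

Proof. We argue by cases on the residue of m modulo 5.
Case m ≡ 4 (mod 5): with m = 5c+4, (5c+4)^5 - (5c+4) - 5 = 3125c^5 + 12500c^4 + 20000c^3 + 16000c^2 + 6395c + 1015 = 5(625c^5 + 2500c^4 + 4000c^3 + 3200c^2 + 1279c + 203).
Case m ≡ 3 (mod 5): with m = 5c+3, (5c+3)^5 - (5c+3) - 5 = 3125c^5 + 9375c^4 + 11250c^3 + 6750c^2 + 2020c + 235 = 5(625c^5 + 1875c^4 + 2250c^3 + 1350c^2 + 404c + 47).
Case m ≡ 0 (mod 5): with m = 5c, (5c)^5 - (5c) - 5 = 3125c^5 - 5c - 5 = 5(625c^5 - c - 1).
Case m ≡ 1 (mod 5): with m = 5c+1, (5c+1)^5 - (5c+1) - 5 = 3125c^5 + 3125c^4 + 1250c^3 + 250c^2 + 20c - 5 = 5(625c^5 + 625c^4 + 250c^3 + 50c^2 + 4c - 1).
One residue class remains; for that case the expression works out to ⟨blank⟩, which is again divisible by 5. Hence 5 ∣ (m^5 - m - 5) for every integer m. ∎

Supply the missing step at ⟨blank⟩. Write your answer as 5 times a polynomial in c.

The residues treated are {4, 3, 0, 1}, so the missing case is m ≡ 2 (mod 5); write m = 5c+2.
Then (5c+2)^5 - (5c+2) - 5 = 3125c^5 + 6250c^4 + 5000c^3 + 2000c^2 + 395c + 25 = 5(625c^5 + 1250c^4 + 1000c^3 + 400c^2 + 79c + 5).

5(625c^5 + 1250c^4 + 1000c^3 + 400c^2 + 79c + 5)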